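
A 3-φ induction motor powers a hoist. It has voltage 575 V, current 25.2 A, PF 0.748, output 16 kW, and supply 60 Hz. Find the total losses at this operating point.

2770 W

P_in = √3·V·I·cosφ = 1.732×575×25.2×0.748 = 18772 W
P_out = 16000 W
Losses = P_in − P_out = 18772 − 16000 = 2772 W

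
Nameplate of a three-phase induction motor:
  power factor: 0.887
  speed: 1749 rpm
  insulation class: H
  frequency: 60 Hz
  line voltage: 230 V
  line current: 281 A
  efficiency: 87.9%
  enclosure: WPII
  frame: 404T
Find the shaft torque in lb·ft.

351 lb·ft

P_in = √3·V·I·cosφ = 1.732 × 230 × 281 × 0.887 = 99290 W
P_out = η·P_in = 0.879 × 99290 = 87276 W
n = 1749 rpm
ω = 2π×1749/60 = 183.2 rad/s
τ = P_out/ω = 87276/183.2 = 476.4 N·m
In lb·ft: 476.4/1.356 = 351 lb·ft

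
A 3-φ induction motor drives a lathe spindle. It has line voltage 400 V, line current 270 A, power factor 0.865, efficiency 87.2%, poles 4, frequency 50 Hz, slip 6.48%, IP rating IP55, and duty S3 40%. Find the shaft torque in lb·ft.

708 lb·ft

P_in = √3·V·I·cosφ = 1.732 × 400 × 270 × 0.865 = 161803 W
P_out = η·P_in = 0.872 × 161803 = 141092 W
n_s = 120×50/4 = 1500 rpm; n = 1500×(1−0.0648) = 1403 rpm
ω = 2π×1403/60 = 146.9 rad/s
τ = P_out/ω = 141092/146.9 = 960.5 N·m
In lb·ft: 960.5/1.356 = 708 lb·ft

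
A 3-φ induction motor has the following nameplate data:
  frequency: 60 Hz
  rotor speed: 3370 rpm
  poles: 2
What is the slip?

6.39 %

n_s = 120f/p = 120×60/2 = 3600 rpm
s = (n_s − n)/n_s = (3600 − 3370)/3600 = 0.0639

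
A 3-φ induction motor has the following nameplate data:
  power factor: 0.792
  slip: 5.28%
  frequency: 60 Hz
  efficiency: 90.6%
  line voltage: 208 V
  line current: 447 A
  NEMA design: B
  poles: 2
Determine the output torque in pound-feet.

239 lb·ft

P_in = √3·V·I·cosφ = 1.732 × 208 × 447 × 0.792 = 127539 W
P_out = η·P_in = 0.906 × 127539 = 115550 W
n_s = 120×60/2 = 3600 rpm; n = 3600×(1−0.0528) = 3410 rpm
ω = 2π×3410/60 = 357.1 rad/s
τ = P_out/ω = 115550/357.1 = 323.6 N·m
In lb·ft: 323.6/1.356 = 239 lb·ft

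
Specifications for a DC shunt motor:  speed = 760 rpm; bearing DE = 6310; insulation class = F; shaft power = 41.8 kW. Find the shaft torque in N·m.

ω = 2π × 760/60 = 79.59 rad/s
τ = P/ω = 41800/79.59 = 525 N·m

525 N·m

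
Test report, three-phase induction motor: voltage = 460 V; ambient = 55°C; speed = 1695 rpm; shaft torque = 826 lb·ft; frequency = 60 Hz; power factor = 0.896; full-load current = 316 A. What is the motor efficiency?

τ = 826 lb·ft × 1.356 = 1120 N·m
ω = 2π × 1695/60 = 177.5 rad/s; P_out = τω = 1120 × 177.5 = 198800 W
P_in = √3·V_L·I_L·cosφ = 1.732 × 460 × 316 × 0.896 = 225580 W
η = P_out / P_in = 198800 / 225580 = 0.881 = 88.1%

88.1 %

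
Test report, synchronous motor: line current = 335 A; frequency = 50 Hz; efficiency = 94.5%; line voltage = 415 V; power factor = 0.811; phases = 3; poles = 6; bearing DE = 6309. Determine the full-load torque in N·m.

P_in = √3·V·I·cosφ = 1.732 × 415 × 335 × 0.811 = 195282 W
P_out = η·P_in = 0.945 × 195282 = 184541 W
n = n_s = 120×50/6 = 1000 rpm (synchronous)
ω = 2π×1000/60 = 104.7 rad/s
τ = P_out/ω = 184541/104.7 = 1760 N·m

1760 N·m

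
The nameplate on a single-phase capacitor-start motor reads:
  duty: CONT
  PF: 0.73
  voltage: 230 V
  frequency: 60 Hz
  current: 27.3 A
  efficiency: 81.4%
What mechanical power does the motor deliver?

3.73 kW

P_in = V·I·cosφ = 230 × 27.3 × 0.73 = 4584 W
P_out = η·P_in = 0.814 × 4584 = 3731 W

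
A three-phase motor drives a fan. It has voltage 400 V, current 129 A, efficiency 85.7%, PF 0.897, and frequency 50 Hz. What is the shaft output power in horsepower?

92.1 HP

P_in = √3·V·I·cosφ = 1.732 × 400 × 129 × 0.897 = 80166 W
P_out = η·P_in = 0.857 × 80166 = 68702 W
= 68702/746 = 92.1 HP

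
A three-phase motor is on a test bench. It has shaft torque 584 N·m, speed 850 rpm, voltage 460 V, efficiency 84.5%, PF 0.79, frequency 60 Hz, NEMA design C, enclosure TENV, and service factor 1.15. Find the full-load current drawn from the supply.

97.7 A

ω = 2π×850/60 = 89.01 rad/s; P_out = τω = 584 × 89.01 = 51982 W
P_in = P_out / η = 51982 / 0.845 = 61517 W
I_L = P_in / (√3·V_L·cosφ) = 61517 / (1.732 × 460 × 0.79) = 97.7 A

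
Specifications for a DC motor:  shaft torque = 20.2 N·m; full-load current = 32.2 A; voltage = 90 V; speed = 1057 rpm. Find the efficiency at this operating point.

ω = 2π × 1057/60 = 110.7 rad/s; P_out = τω = 20.2 × 110.7 = 2236 W
P_in = V·I = 90 × 32.2 = 2898 W
η = P_out / P_in = 2236 / 2898 = 0.772 = 77.2%

77.2 %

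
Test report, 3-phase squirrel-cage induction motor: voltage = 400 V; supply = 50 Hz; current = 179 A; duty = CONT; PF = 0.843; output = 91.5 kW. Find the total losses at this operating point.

13000 W

P_in = √3·V·I·cosφ = 1.732×400×179×0.843 = 104541 W
P_out = 91500 W
Losses = P_in − P_out = 104541 − 91500 = 13041 W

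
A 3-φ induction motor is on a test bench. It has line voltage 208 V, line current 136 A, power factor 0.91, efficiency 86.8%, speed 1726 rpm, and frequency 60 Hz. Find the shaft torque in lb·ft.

P_in = √3·V·I·cosφ = 1.732 × 208 × 136 × 0.91 = 44585 W
P_out = η·P_in = 0.868 × 44585 = 38700 W
n = 1726 rpm
ω = 2π×1726/60 = 180.7 rad/s
τ = P_out/ω = 38700/180.7 = 214.2 N·m
In lb·ft: 214.2/1.356 = 158 lb·ft

158 lb·ft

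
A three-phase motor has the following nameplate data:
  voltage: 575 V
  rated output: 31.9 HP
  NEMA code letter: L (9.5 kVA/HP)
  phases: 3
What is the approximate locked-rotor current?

304 A

S_LR = 9.5 × 31.9 = 303.05 kVA
I_LR = S_LR/(√3·V_L) = 303050/(1.732×575) = 304 A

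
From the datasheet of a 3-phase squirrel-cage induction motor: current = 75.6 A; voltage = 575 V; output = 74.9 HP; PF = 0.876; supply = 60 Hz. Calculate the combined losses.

P_in = √3·V·I·cosφ = 1.732×575×75.6×0.876 = 65954 W
P_out = 74.9×746 = 55875 W
Losses = P_in − P_out = 65954 − 55875 = 10079 W

10100 W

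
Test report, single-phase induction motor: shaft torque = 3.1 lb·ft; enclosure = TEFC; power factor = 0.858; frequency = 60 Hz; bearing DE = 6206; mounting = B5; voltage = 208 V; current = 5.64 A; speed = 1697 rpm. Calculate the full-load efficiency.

74.2 %

τ = 3.1 lb·ft × 1.356 = 4.204 N·m
ω = 2π × 1697/60 = 177.7 rad/s; P_out = τω = 4.204 × 177.7 = 747 W
P_in = V·I·cosφ = 208 × 5.64 × 0.858 = 1007 W
η = P_out / P_in = 747 / 1007 = 0.742 = 74.2%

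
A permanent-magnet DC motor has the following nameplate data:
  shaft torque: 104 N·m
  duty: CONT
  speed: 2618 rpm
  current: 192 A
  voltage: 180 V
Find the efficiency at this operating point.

82.5 %

ω = 2π × 2618/60 = 274.2 rad/s; P_out = τω = 104 × 274.2 = 28517 W
P_in = V·I = 180 × 192 = 34560 W
η = P_out / P_in = 28517 / 34560 = 0.825 = 82.5%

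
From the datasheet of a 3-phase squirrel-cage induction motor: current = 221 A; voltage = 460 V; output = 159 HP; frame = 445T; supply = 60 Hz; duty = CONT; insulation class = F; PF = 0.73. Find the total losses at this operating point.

P_in = √3·V·I·cosφ = 1.732×460×221×0.73 = 128535 W
P_out = 159×746 = 118614 W
Losses = P_in − P_out = 128535 − 118614 = 9921 W

9.92 kW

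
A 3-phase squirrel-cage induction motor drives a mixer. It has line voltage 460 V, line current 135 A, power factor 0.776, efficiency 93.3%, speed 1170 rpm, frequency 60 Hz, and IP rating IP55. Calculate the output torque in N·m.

P_in = √3·V·I·cosφ = 1.732 × 460 × 135 × 0.776 = 83464 W
P_out = η·P_in = 0.933 × 83464 = 77872 W
n = 1170 rpm
ω = 2π×1170/60 = 122.5 rad/s
τ = P_out/ω = 77872/122.5 = 636 N·m

636 N·m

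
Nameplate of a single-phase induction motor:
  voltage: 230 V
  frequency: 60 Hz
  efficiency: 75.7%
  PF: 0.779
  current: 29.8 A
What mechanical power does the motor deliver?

4.04 kW

P_in = V·I·cosφ = 230 × 29.8 × 0.779 = 5339 W
P_out = η·P_in = 0.757 × 5339 = 4042 W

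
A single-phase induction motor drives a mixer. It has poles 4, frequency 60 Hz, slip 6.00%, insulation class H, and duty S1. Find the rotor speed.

n_s = 120f/p = 120×60/4 = 1800 rpm
n = n_s(1 − s) = 1800 × (1 − 0.06) = 1692 rpm

1692 rpm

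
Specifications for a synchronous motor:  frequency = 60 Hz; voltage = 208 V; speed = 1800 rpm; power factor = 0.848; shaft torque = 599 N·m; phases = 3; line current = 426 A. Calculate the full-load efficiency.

ω = 2π × 1800/60 = 188.5 rad/s; P_out = τω = 599 × 188.5 = 112912 W
P_in = √3·V_L·I_L·cosφ = 1.732 × 208 × 426 × 0.848 = 130142 W
η = P_out / P_in = 112912 / 130142 = 0.868 = 86.8%

86.8 %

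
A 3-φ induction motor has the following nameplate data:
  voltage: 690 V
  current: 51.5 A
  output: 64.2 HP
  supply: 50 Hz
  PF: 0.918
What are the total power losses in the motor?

P_in = √3·V·I·cosφ = 1.732×690×51.5×0.918 = 56500 W
P_out = 64.2×746 = 47893 W
Losses = P_in − P_out = 56500 − 47893 = 8607 W

8610 W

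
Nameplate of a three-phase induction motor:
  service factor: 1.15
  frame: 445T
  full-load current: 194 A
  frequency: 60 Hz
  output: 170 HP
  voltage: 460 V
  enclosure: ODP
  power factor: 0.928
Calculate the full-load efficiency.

P_out = 170 × 746 = 126820 W
P_in = √3·V_L·I_L·cosφ = 1.732 × 460 × 194 × 0.928 = 143435 W
η = P_out / P_in = 126820 / 143435 = 0.884 = 88.4%

88.4 %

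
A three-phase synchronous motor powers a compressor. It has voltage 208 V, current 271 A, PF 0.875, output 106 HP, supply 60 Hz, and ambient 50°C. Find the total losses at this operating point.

P_in = √3·V·I·cosφ = 1.732×208×271×0.875 = 85426 W
P_out = 106×746 = 79076 W
Losses = P_in − P_out = 85426 − 79076 = 6350 W

6350 W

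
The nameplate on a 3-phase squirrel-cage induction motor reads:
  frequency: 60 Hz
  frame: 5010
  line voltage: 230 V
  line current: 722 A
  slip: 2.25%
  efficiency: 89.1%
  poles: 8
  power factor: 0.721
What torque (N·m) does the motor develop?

2010 N·m

P_in = √3·V·I·cosφ = 1.732 × 230 × 722 × 0.721 = 207371 W
P_out = η·P_in = 0.891 × 207371 = 184768 W
n_s = 120×60/8 = 900 rpm; n = 900×(1−0.0225) = 880 rpm
ω = 2π×880/60 = 92.15 rad/s
τ = P_out/ω = 184768/92.15 = 2010 N·m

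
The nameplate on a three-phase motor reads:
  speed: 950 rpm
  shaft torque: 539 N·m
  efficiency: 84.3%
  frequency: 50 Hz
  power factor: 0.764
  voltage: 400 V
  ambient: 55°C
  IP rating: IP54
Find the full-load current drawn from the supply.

ω = 2π×950/60 = 99.48 rad/s; P_out = τω = 539 × 99.48 = 53620 W
P_in = P_out / η = 53620 / 0.843 = 63606 W
I_L = P_in / (√3·V_L·cosφ) = 63606 / (1.732 × 400 × 0.764) = 120 A

120 A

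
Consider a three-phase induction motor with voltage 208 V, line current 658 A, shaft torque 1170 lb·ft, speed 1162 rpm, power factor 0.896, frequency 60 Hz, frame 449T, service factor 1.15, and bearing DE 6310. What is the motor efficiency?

τ = 1170 lb·ft × 1.356 = 1587 N·m
ω = 2π × 1162/60 = 121.7 rad/s; P_out = τω = 1587 × 121.7 = 193138 W
P_in = √3·V_L·I_L·cosφ = 1.732 × 208 × 658 × 0.896 = 212395 W
η = P_out / P_in = 193138 / 212395 = 0.909 = 90.9%

90.9 %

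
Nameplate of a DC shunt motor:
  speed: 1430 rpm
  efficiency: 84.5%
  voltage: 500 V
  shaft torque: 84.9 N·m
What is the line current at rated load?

ω = 2π×1430/60 = 149.7 rad/s; P_out = τω = 84.9 × 149.7 = 12710 W
P_in = P_out / η = 12710 / 0.845 = 15041 W
I = P_in / V = 15041 / 500 = 30.1 A

30.1 A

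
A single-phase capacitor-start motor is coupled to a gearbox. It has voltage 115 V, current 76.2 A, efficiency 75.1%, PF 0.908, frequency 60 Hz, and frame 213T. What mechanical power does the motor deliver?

5.98 kW

P_in = V·I·cosφ = 115 × 76.2 × 0.908 = 7957 W
P_out = η·P_in = 0.751 × 7957 = 5976 W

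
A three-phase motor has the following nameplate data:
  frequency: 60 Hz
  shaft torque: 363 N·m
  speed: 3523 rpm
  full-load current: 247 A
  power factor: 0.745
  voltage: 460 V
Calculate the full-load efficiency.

91.3 %

ω = 2π × 3523/60 = 368.9 rad/s; P_out = τω = 363 × 368.9 = 133911 W
P_in = √3·V_L·I_L·cosφ = 1.732 × 460 × 247 × 0.745 = 146608 W
η = P_out / P_in = 133911 / 146608 = 0.913 = 91.3%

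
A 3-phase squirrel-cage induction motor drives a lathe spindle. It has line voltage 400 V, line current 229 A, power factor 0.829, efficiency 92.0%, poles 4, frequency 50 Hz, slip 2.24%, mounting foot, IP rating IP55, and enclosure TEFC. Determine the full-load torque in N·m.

788 N·m

P_in = √3·V·I·cosφ = 1.732 × 400 × 229 × 0.829 = 131522 W
P_out = η·P_in = 0.92 × 131522 = 121000 W
n_s = 120×50/4 = 1500 rpm; n = 1500×(1−0.0224) = 1466 rpm
ω = 2π×1466/60 = 153.5 rad/s
τ = P_out/ω = 121000/153.5 = 788 N·m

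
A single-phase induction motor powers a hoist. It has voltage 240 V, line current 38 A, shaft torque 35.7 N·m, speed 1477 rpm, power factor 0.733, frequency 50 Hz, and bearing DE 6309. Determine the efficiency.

82.6 %

ω = 2π × 1477/60 = 154.7 rad/s; P_out = τω = 35.7 × 154.7 = 5523 W
P_in = V·I·cosφ = 240 × 38 × 0.733 = 6685 W
η = P_out / P_in = 5523 / 6685 = 0.826 = 82.6%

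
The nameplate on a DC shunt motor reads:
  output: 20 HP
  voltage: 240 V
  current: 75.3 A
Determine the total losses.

P_in = V·I = 240×75.3 = 18072 W
P_out = 20×746 = 14920 W
Losses = P_in − P_out = 18072 − 14920 = 3152 W

3.15 kW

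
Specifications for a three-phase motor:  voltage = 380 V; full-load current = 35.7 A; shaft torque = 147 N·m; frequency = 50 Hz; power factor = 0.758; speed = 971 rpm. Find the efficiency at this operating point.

83.9 %

ω = 2π × 971/60 = 101.7 rad/s; P_out = τω = 147 × 101.7 = 14950 W
P_in = √3·V_L·I_L·cosφ = 1.732 × 380 × 35.7 × 0.758 = 17810 W
η = P_out / P_in = 14950 / 17810 = 0.839 = 83.9%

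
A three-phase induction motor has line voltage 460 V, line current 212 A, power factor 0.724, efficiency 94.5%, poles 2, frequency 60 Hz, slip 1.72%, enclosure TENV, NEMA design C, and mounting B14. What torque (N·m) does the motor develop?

P_in = √3·V·I·cosφ = 1.732 × 460 × 212 × 0.724 = 122287 W
P_out = η·P_in = 0.945 × 122287 = 115561 W
n_s = 120×60/2 = 3600 rpm; n = 3600×(1−0.0172) = 3538 rpm
ω = 2π×3538/60 = 370.5 rad/s
τ = P_out/ω = 115561/370.5 = 312 N·m

312 N·m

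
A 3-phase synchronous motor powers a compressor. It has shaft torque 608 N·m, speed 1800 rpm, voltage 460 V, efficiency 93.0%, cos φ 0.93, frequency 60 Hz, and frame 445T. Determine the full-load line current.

166 A

ω = 2π×1800/60 = 188.5 rad/s; P_out = τω = 608 × 188.5 = 114608 W
P_in = P_out / η = 114608 / 0.930 = 123234 W
I_L = P_in / (√3·V_L·cosφ) = 123234 / (1.732 × 460 × 0.93) = 166 A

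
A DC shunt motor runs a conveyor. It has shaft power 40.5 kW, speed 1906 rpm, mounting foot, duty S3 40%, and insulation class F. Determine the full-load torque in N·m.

203 N·m

ω = 2π × 1906/60 = 199.6 rad/s
τ = P/ω = 40500/199.6 = 203 N·m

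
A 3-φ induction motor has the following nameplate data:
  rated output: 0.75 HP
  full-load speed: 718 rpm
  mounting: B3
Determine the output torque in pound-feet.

P_out = 0.75 × 746 = 560 W
ω = 2π × 718/60 = 75.19 rad/s
τ = P_out/ω = 560/75.19 = 7.448 N·m
In lb·ft: 7.448/1.356 = 5.49 lb·ft

5.49 lb·ft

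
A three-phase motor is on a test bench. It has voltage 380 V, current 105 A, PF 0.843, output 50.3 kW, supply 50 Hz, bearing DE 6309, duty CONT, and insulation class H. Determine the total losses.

7960 W

P_in = √3·V·I·cosφ = 1.732×380×105×0.843 = 58257 W
P_out = 50300 W
Losses = P_in − P_out = 58257 − 50300 = 7957 W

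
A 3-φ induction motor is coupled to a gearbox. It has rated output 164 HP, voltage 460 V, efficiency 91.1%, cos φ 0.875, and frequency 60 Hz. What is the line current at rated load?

P_out = 164 × 746 = 122344 W
P_in = P_out / η = 122344 / 0.911 = 134296 W
I_L = P_in / (√3·V_L·cosφ) = 134296 / (1.732 × 460 × 0.875) = 193 A

193 A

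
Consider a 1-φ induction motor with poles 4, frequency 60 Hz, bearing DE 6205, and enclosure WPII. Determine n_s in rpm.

n_s = 120f/p = 120×60/4 = 1800 rpm

1800 rpm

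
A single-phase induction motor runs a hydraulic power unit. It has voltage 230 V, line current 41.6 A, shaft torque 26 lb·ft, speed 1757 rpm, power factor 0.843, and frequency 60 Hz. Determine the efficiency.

80.4 %

τ = 26 lb·ft × 1.356 = 35.26 N·m
ω = 2π × 1757/60 = 184 rad/s; P_out = τω = 35.26 × 184 = 6488 W
P_in = V·I·cosφ = 230 × 41.6 × 0.843 = 8066 W
η = P_out / P_in = 6488 / 8066 = 0.804 = 80.4%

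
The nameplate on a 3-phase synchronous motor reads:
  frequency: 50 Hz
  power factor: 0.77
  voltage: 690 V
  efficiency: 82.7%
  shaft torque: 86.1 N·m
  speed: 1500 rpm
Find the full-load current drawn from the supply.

ω = 2π×1500/60 = 157.1 rad/s; P_out = τω = 86.1 × 157.1 = 13526 W
P_in = P_out / η = 13526 / 0.827 = 16356 W
I_L = P_in / (√3·V_L·cosφ) = 16356 / (1.732 × 690 × 0.77) = 17.8 A

17.8 A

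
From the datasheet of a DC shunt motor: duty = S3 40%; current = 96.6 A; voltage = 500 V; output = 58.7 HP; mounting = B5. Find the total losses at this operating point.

4510 W

P_in = V·I = 500×96.6 = 48300 W
P_out = 58.7×746 = 43790 W
Losses = P_in − P_out = 48300 − 43790 = 4510 W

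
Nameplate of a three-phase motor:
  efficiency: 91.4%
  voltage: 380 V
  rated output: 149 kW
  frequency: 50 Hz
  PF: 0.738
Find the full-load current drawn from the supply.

P_out = 149 kW = 149000 W
P_in = P_out / η = 149000 / 0.914 = 163020 W
I_L = P_in / (√3·V_L·cosφ) = 163020 / (1.732 × 380 × 0.738) = 336 A

336 A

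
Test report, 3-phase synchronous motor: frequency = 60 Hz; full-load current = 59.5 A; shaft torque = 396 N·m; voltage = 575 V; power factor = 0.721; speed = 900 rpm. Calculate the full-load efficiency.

87.4 %

ω = 2π × 900/60 = 94.25 rad/s; P_out = τω = 396 × 94.25 = 37323 W
P_in = √3·V_L·I_L·cosφ = 1.732 × 575 × 59.5 × 0.721 = 42724 W
η = P_out / P_in = 37323 / 42724 = 0.874 = 87.4%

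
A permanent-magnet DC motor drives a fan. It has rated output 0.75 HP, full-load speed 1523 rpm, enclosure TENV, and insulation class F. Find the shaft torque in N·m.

3.51 N·m

P_out = 0.75 × 746 = 560 W
ω = 2π × 1523/60 = 159.5 rad/s
τ = P_out/ω = 560/159.5 = 3.51 N·m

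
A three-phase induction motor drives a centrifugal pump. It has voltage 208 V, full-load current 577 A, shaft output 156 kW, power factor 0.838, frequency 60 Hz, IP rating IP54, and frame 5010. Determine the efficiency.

P_out = 156 kW = 156000 W
P_in = √3·V_L·I_L·cosφ = 1.732 × 208 × 577 × 0.838 = 174193 W
η = P_out / P_in = 156000 / 174193 = 0.896 = 89.6%

89.6 %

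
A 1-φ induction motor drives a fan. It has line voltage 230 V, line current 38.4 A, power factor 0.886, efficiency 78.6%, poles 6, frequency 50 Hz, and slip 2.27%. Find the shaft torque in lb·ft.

44.3 lb·ft

P_in = V·I·cosφ = 230 × 38.4 × 0.886 = 7825 W
P_out = η·P_in = 0.786 × 7825 = 6150 W
n_s = 120×50/6 = 1000 rpm; n = 1000×(1−0.0227) = 977 rpm
ω = 2π×977/60 = 102.3 rad/s
τ = P_out/ω = 6150/102.3 = 60.12 N·m
In lb·ft: 60.12/1.356 = 44.3 lb·ft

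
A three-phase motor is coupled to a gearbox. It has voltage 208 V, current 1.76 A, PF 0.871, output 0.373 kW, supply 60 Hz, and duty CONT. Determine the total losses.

179 W

P_in = √3·V·I·cosφ = 1.732×208×1.76×0.871 = 552 W
P_out = 373 W
Losses = P_in − P_out = 552 − 373 = 179 W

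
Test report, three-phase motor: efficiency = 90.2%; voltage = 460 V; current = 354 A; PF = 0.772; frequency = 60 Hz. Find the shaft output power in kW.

196 kW

P_in = √3·V·I·cosφ = 1.732 × 460 × 354 × 0.772 = 217734 W
P_out = η·P_in = 0.902 × 217734 = 196396 W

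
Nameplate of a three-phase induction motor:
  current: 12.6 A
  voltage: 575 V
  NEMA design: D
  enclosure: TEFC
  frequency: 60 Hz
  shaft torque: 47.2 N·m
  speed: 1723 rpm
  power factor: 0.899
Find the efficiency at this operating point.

75.5 %

ω = 2π × 1723/60 = 180.4 rad/s; P_out = τω = 47.2 × 180.4 = 8515 W
P_in = √3·V_L·I_L·cosφ = 1.732 × 575 × 12.6 × 0.899 = 11281 W
η = P_out / P_in = 8515 / 11281 = 0.755 = 75.5%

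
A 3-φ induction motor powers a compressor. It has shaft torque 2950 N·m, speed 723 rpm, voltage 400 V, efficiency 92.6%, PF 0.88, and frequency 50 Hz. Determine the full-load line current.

ω = 2π×723/60 = 75.71 rad/s; P_out = τω = 2950 × 75.71 = 223345 W
P_in = P_out / η = 223345 / 0.926 = 241193 W
I_L = P_in / (√3·V_L·cosφ) = 241193 / (1.732 × 400 × 0.88) = 396 A

396 A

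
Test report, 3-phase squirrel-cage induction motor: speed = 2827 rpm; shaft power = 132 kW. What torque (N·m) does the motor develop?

ω = 2π × 2827/60 = 296 rad/s
τ = P/ω = 132000/296 = 446 N·m

446 N·m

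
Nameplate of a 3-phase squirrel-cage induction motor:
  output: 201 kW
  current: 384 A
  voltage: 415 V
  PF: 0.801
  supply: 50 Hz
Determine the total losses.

20100 W

P_in = √3·V·I·cosφ = 1.732×415×384×0.801 = 221085 W
P_out = 201000 W
Losses = P_in − P_out = 221085 − 201000 = 20085 W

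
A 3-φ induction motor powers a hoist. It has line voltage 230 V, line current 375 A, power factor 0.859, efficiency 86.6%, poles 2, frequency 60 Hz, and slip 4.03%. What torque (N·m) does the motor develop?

307 N·m

P_in = √3·V·I·cosφ = 1.732 × 230 × 375 × 0.859 = 128322 W
P_out = η·P_in = 0.866 × 128322 = 111127 W
n_s = 120×60/2 = 3600 rpm; n = 3600×(1−0.0403) = 3455 rpm
ω = 2π×3455/60 = 361.8 rad/s
τ = P_out/ω = 111127/361.8 = 307 N·m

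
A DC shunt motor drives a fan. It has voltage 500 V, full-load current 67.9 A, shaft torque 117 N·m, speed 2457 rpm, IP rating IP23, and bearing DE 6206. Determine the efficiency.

88.7 %

ω = 2π × 2457/60 = 257.3 rad/s; P_out = τω = 117 × 257.3 = 30104 W
P_in = V·I = 500 × 67.9 = 33950 W
η = P_out / P_in = 30104 / 33950 = 0.887 = 88.7%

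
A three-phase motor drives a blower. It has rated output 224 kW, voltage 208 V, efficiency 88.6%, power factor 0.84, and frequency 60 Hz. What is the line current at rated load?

P_out = 224 kW = 224000 W
P_in = P_out / η = 224000 / 0.886 = 252822 W
I_L = P_in / (√3·V_L·cosφ) = 252822 / (1.732 × 208 × 0.84) = 835 A

835 A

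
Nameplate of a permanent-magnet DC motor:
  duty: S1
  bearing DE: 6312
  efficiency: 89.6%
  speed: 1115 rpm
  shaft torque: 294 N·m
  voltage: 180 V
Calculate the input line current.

213 A

ω = 2π×1115/60 = 116.8 rad/s; P_out = τω = 294 × 116.8 = 34339 W
P_in = P_out / η = 34339 / 0.896 = 38325 W
I = P_in / V = 38325 / 180 = 213 A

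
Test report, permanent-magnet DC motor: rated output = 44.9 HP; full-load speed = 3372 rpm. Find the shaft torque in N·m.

94.9 N·m

P_out = 44.9 × 746 = 33495 W
ω = 2π × 3372/60 = 353.1 rad/s
τ = P_out/ω = 33495/353.1 = 94.9 N·m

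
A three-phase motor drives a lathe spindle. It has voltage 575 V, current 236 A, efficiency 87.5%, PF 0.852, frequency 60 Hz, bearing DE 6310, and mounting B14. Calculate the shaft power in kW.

P_in = √3·V·I·cosφ = 1.732 × 575 × 236 × 0.852 = 200248 W
P_out = η·P_in = 0.875 × 200248 = 175217 W

175 kW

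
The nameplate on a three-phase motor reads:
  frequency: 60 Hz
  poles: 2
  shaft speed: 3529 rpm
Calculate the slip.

n_s = 120f/p = 120×60/2 = 3600 rpm
s = (n_s − n)/n_s = (3600 − 3529)/3600 = 0.0197

1.97 %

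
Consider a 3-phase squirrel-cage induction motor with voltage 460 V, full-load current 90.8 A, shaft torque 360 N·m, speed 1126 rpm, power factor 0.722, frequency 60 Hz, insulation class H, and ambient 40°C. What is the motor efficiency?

81.3 %

ω = 2π × 1126/60 = 117.9 rad/s; P_out = τω = 360 × 117.9 = 42444 W
P_in = √3·V_L·I_L·cosφ = 1.732 × 460 × 90.8 × 0.722 = 52231 W
η = P_out / P_in = 42444 / 52231 = 0.813 = 81.3%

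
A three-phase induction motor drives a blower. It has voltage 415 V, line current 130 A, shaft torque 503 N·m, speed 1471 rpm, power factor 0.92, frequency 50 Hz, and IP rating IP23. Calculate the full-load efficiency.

ω = 2π × 1471/60 = 154 rad/s; P_out = τω = 503 × 154 = 77462 W
P_in = √3·V_L·I_L·cosφ = 1.732 × 415 × 130 × 0.92 = 85966 W
η = P_out / P_in = 77462 / 85966 = 0.901 = 90.1%

90.1 %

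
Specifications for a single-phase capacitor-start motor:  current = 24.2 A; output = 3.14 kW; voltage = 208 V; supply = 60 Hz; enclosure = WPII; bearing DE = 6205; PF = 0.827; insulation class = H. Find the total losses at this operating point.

P_in = V·I·cosφ = 208×24.2×0.827 = 4163 W
P_out = 3140 W
Losses = P_in − P_out = 4163 − 3140 = 1023 W

1020 W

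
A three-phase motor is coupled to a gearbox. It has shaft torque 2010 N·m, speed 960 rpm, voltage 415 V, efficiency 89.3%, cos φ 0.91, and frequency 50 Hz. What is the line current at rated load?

ω = 2π×960/60 = 100.5 rad/s; P_out = τω = 2010 × 100.5 = 202005 W
P_in = P_out / η = 202005 / 0.893 = 226209 W
I_L = P_in / (√3·V_L·cosφ) = 226209 / (1.732 × 415 × 0.91) = 346 A

346 A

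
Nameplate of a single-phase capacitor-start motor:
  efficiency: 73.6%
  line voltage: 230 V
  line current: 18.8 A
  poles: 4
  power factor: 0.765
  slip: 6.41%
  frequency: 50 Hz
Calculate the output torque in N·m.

16.6 N·m

P_in = V·I·cosφ = 230 × 18.8 × 0.765 = 3308 W
P_out = η·P_in = 0.736 × 3308 = 2435 W
n_s = 120×50/4 = 1500 rpm; n = 1500×(1−0.0641) = 1404 rpm
ω = 2π×1404/60 = 147 rad/s
τ = P_out/ω = 2435/147 = 16.6 N·m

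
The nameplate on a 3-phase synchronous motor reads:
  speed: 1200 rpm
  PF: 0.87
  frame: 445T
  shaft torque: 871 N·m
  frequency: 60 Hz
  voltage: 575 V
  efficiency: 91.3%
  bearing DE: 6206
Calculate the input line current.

ω = 2π×1200/60 = 125.7 rad/s; P_out = τω = 871 × 125.7 = 109485 W
P_in = P_out / η = 109485 / 0.913 = 119918 W
I_L = P_in / (√3·V_L·cosφ) = 119918 / (1.732 × 575 × 0.87) = 138 A

138 A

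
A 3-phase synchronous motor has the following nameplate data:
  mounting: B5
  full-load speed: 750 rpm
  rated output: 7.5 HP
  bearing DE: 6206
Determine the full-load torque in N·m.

P_out = 7.5 × 746 = 5595 W
ω = 2π × 750/60 = 78.54 rad/s
τ = P_out/ω = 5595/78.54 = 71.2 N·m

71.2 N·m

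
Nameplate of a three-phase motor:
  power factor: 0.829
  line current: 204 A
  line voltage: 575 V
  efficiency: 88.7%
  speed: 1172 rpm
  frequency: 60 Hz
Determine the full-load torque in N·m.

P_in = √3·V·I·cosφ = 1.732 × 575 × 204 × 0.829 = 168423 W
P_out = η·P_in = 0.887 × 168423 = 149391 W
n = 1172 rpm
ω = 2π×1172/60 = 122.7 rad/s
τ = P_out/ω = 149391/122.7 = 1220 N·m

1220 N·m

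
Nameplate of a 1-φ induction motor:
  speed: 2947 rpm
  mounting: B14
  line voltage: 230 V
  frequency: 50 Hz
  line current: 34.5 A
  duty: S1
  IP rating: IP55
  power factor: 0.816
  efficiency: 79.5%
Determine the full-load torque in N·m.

P_in = V·I·cosφ = 230 × 34.5 × 0.816 = 6475 W
P_out = η·P_in = 0.795 × 6475 = 5148 W
n = 2947 rpm
ω = 2π×2947/60 = 308.6 rad/s
τ = P_out/ω = 5148/308.6 = 16.7 N·m

16.7 N·m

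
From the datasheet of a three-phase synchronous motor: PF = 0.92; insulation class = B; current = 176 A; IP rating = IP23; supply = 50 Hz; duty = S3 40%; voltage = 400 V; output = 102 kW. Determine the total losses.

P_in = √3·V·I·cosφ = 1.732×400×176×0.92 = 112178 W
P_out = 102000 W
Losses = P_in − P_out = 112178 − 102000 = 10178 W

10.2 kW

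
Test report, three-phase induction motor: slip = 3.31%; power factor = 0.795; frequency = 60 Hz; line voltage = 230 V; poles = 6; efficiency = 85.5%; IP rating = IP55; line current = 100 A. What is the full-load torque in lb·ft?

164 lb·ft

P_in = √3·V·I·cosφ = 1.732 × 230 × 100 × 0.795 = 31670 W
P_out = η·P_in = 0.855 × 31670 = 27078 W
n_s = 120×60/6 = 1200 rpm; n = 1200×(1−0.0331) = 1160 rpm
ω = 2π×1160/60 = 121.5 rad/s
τ = P_out/ω = 27078/121.5 = 222.9 N·m
In lb·ft: 222.9/1.356 = 164 lb·ft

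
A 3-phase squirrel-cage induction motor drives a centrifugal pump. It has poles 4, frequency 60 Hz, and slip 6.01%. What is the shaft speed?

n_s = 120f/p = 120×60/4 = 1800 rpm
n = n_s(1 − s) = 1800 × (1 − 0.0601) = 1692 rpm

1692 rpm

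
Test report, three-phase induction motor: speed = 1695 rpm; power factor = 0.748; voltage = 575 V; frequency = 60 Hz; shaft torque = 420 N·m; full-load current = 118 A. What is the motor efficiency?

84.8 %

ω = 2π × 1695/60 = 177.5 rad/s; P_out = τω = 420 × 177.5 = 74550 W
P_in = √3·V_L·I_L·cosφ = 1.732 × 575 × 118 × 0.748 = 87902 W
η = P_out / P_in = 74550 / 87902 = 0.848 = 84.8%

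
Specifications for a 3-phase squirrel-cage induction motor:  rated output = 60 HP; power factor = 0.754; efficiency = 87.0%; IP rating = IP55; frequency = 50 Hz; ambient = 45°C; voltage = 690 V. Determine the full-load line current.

57.1 A

P_out = 60 × 746 = 44760 W
P_in = P_out / η = 44760 / 0.870 = 51448 W
I_L = P_in / (√3·V_L·cosφ) = 51448 / (1.732 × 690 × 0.754) = 57.1 A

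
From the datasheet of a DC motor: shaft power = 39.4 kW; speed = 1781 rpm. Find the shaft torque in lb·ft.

156 lb·ft

ω = 2π × 1781/60 = 186.5 rad/s
τ = P/ω = 39400/186.5 = 211.3 N·m
In lb·ft: 211.3/1.356 = 156 lb·ft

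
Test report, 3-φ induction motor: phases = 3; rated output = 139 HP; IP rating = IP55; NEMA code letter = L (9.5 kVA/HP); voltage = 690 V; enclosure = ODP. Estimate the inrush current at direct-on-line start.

1100 A

S_LR = 9.5 × 139 = 1320.5 kVA
I_LR = S_LR/(√3·V_L) = 1320500/(1.732×690) = 1100 A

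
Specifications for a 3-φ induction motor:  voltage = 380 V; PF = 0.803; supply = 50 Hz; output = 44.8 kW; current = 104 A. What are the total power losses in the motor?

10200 W

P_in = √3·V·I·cosφ = 1.732×380×104×0.803 = 54964 W
P_out = 44800 W
Losses = P_in − P_out = 54964 − 44800 = 10164 W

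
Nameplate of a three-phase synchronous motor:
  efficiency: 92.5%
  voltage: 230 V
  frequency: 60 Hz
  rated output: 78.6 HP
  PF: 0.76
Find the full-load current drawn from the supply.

P_out = 78.6 × 746 = 58636 W
P_in = P_out / η = 58636 / 0.925 = 63390 W
I_L = P_in / (√3·V_L·cosφ) = 63390 / (1.732 × 230 × 0.76) = 209 A

209 A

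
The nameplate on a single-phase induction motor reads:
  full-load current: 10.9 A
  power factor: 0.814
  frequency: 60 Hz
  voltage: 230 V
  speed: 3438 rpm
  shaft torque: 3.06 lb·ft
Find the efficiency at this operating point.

73.2 %

τ = 3.06 lb·ft × 1.356 = 4.149 N·m
ω = 2π × 3438/60 = 360 rad/s; P_out = τω = 4.149 × 360 = 1494 W
P_in = V·I·cosφ = 230 × 10.9 × 0.814 = 2041 W
η = P_out / P_in = 1494 / 2041 = 0.732 = 73.2%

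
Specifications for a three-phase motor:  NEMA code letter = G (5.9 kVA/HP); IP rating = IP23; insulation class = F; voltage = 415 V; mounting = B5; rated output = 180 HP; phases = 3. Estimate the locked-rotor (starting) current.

1480 A

S_LR = 5.9 × 180 = 1062 kVA
I_LR = S_LR/(√3·V_L) = 1062000/(1.732×415) = 1480 A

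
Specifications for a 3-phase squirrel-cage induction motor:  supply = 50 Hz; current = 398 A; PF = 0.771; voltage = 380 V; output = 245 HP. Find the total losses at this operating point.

P_in = √3·V·I·cosφ = 1.732×380×398×0.771 = 201962 W
P_out = 245×746 = 182770 W
Losses = P_in − P_out = 201962 − 182770 = 19192 W

19.2 kW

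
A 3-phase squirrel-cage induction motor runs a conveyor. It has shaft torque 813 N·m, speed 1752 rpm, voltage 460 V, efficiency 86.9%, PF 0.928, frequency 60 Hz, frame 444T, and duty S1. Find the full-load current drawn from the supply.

232 A

ω = 2π×1752/60 = 183.5 rad/s; P_out = τω = 813 × 183.5 = 149186 W
P_in = P_out / η = 149186 / 0.869 = 171675 W
I_L = P_in / (√3·V_L·cosφ) = 171675 / (1.732 × 460 × 0.928) = 232 A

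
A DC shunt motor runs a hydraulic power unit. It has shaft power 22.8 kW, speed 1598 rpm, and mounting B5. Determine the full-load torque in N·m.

136 N·m

ω = 2π × 1598/60 = 167.3 rad/s
τ = P/ω = 22800/167.3 = 136 N·m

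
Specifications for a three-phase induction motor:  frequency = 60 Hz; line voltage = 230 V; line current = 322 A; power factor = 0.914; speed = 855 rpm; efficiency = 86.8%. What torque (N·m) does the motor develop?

1140 N·m

P_in = √3·V·I·cosφ = 1.732 × 230 × 322 × 0.914 = 117241 W
P_out = η·P_in = 0.868 × 117241 = 101765 W
n = 855 rpm
ω = 2π×855/60 = 89.54 rad/s
τ = P_out/ω = 101765/89.54 = 1140 N·m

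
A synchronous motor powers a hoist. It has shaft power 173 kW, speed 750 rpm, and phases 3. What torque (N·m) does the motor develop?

ω = 2π × 750/60 = 78.54 rad/s
τ = P/ω = 173000/78.54 = 2200 N·m

2200 N·m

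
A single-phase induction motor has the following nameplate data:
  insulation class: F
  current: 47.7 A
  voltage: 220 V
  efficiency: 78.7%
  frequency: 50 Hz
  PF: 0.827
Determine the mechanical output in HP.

P_in = V·I·cosφ = 220 × 47.7 × 0.827 = 8679 W
P_out = η·P_in = 0.787 × 8679 = 6830 W
= 6830/746 = 9.16 HP

9.16 HP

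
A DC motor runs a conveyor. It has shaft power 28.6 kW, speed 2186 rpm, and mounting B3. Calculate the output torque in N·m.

125 N·m

ω = 2π × 2186/60 = 228.9 rad/s
τ = P/ω = 28600/228.9 = 125 N·m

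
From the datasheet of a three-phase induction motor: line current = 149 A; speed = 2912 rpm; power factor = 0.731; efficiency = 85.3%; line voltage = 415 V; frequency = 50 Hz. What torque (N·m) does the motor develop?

219 N·m

P_in = √3·V·I·cosφ = 1.732 × 415 × 149 × 0.731 = 78289 W
P_out = η·P_in = 0.853 × 78289 = 66781 W
n = 2912 rpm
ω = 2π×2912/60 = 304.9 rad/s
τ = P_out/ω = 66781/304.9 = 219 N·m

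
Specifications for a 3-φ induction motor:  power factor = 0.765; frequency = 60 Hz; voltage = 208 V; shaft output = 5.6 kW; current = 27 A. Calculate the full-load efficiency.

75.3 %

P_out = 5.6 kW = 5600 W
P_in = √3·V_L·I_L·cosφ = 1.732 × 208 × 27 × 0.765 = 7441 W
η = P_out / P_in = 5600 / 7441 = 0.753 = 75.3%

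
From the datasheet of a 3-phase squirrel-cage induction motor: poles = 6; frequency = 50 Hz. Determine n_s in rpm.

n_s = 120f/p = 120×50/6 = 1000 rpm

1000 rpm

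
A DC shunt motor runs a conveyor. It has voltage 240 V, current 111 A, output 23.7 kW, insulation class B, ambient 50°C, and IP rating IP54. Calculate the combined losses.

2.94 kW

P_in = V·I = 240×111 = 26640 W
P_out = 23700 W
Losses = P_in − P_out = 26640 − 23700 = 2940 W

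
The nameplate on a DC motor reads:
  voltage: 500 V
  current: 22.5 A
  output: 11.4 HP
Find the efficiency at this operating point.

75.6 %

P_out = 11.4 × 746 = 8504 W
P_in = V·I = 500 × 22.5 = 11250 W
η = P_out / P_in = 8504 / 11250 = 0.756 = 75.6%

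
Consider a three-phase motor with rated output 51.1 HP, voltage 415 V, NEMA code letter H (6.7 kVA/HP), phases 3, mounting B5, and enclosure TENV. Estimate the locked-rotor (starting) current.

S_LR = 6.7 × 51.1 = 342.37 kVA
I_LR = S_LR/(√3·V_L) = 342370/(1.732×415) = 476 A

476 A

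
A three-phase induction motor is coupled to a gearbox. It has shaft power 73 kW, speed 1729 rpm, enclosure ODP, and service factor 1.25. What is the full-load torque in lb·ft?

297 lb·ft

ω = 2π × 1729/60 = 181.1 rad/s
τ = P/ω = 73000/181.1 = 403.1 N·m
In lb·ft: 403.1/1.356 = 297 lb·ft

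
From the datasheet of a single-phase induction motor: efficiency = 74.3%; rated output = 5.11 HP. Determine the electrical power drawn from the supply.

5.13 kW

P_out = 5.11 × 746 = 3812 W
P_in = P_out/η = 3812/0.743 = 5131 W = 5.13 kW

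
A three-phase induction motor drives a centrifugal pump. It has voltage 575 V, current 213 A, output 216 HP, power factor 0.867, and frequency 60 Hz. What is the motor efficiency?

P_out = 216 × 746 = 161136 W
P_in = √3·V_L·I_L·cosφ = 1.732 × 575 × 213 × 0.867 = 183914 W
η = P_out / P_in = 161136 / 183914 = 0.876 = 87.6%

87.6 %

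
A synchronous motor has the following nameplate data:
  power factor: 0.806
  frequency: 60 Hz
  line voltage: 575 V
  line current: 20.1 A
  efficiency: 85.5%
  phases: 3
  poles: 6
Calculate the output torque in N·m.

110 N·m

P_in = √3·V·I·cosφ = 1.732 × 575 × 20.1 × 0.806 = 16134 W
P_out = η·P_in = 0.855 × 16134 = 13795 W
n = n_s = 120×60/6 = 1200 rpm (synchronous)
ω = 2π×1200/60 = 125.7 rad/s
τ = P_out/ω = 13795/125.7 = 110 N·m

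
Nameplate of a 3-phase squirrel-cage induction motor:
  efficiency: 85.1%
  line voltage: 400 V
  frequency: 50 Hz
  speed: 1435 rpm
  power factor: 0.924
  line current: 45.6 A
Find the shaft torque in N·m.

165 N·m

P_in = √3·V·I·cosφ = 1.732 × 400 × 45.6 × 0.924 = 29191 W
P_out = η·P_in = 0.851 × 29191 = 24842 W
n = 1435 rpm
ω = 2π×1435/60 = 150.3 rad/s
τ = P_out/ω = 24842/150.3 = 165 N·m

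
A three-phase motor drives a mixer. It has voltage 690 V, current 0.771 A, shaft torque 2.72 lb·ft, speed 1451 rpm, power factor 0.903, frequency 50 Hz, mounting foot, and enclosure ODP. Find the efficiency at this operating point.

τ = 2.72 lb·ft × 1.356 = 3.688 N·m
ω = 2π × 1451/60 = 151.9 rad/s; P_out = τω = 3.688 × 151.9 = 560 W
P_in = √3·V_L·I_L·cosφ = 1.732 × 690 × 0.771 × 0.903 = 832 W
η = P_out / P_in = 560 / 832 = 0.673 = 67.3%

67.3 %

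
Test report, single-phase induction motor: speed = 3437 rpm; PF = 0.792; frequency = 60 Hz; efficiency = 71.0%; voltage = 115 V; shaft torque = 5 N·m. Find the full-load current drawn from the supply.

27.8 A

ω = 2π×3437/60 = 359.9 rad/s; P_out = τω = 5 × 359.9 = 1800 W
P_in = P_out / η = 1800 / 0.710 = 2535 W
I = P_in / (V·cosφ) = 2535 / (115 × 0.792) = 27.8 A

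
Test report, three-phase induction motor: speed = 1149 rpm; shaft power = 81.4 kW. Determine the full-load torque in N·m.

ω = 2π × 1149/60 = 120.3 rad/s
τ = P/ω = 81400/120.3 = 677 N·m

677 N·m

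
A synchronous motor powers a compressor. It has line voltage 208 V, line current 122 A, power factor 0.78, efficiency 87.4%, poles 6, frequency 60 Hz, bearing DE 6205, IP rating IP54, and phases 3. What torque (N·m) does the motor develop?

P_in = √3·V·I·cosφ = 1.732 × 208 × 122 × 0.78 = 34282 W
P_out = η·P_in = 0.874 × 34282 = 29962 W
n = n_s = 120×60/6 = 1200 rpm (synchronous)
ω = 2π×1200/60 = 125.7 rad/s
τ = P_out/ω = 29962/125.7 = 238 N·m

238 N·m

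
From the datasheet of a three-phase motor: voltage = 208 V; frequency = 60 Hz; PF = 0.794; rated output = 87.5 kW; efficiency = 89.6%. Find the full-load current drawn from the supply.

P_out = 87.5 kW = 87500 W
P_in = P_out / η = 87500 / 0.896 = 97656 W
I_L = P_in / (√3·V_L·cosφ) = 97656 / (1.732 × 208 × 0.794) = 341 A

341 A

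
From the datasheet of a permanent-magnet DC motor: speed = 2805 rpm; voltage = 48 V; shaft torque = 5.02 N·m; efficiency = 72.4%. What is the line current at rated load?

42.4 A

ω = 2π×2805/60 = 293.7 rad/s; P_out = τω = 5.02 × 293.7 = 1474 W
P_in = P_out / η = 1474 / 0.724 = 2036 W
I = P_in / V = 2036 / 48 = 42.4 A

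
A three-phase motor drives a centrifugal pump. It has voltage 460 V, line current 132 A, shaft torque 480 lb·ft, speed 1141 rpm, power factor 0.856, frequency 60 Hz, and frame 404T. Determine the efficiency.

86.4 %

τ = 480 lb·ft × 1.356 = 650.9 N·m
ω = 2π × 1141/60 = 119.5 rad/s; P_out = τω = 650.9 × 119.5 = 77783 W
P_in = √3·V_L·I_L·cosφ = 1.732 × 460 × 132 × 0.856 = 90023 W
η = P_out / P_in = 77783 / 90023 = 0.864 = 86.4%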